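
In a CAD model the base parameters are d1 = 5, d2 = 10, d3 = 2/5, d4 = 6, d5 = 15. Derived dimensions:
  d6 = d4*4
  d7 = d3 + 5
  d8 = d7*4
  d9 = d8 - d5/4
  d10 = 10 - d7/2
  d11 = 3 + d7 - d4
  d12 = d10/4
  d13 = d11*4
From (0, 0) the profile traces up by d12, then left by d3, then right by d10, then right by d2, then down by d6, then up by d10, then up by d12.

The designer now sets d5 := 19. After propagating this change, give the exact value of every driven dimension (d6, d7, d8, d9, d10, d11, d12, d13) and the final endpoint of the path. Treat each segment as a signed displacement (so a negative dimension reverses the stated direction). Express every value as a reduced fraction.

d6 = 24
d7 = 27/5
d8 = 108/5
d9 = 337/20
d10 = 73/10
d11 = 12/5
d12 = 73/40
d13 = 48/5
endpoint = (169/10, -261/20)

Apply edit: d5 := 19
  d6 = d4*4 = 24
  d7 = d3 + 5 = 27/5
  d8 = d7*4 = 108/5
  d9 = d8 - d5/4 = 337/20
  d10 = 10 - d7/2 = 73/10
  d11 = 3 + d7 - d4 = 12/5
  d12 = d10/4 = 73/40
  d13 = d11*4 = 48/5
Walk from origin (0, 0):
  seg 1: up by d12 = 73/40 → (0, 73/40)
  seg 2: left by d3 = 2/5 → (-2/5, 73/40)
  seg 3: right by d10 = 73/10 → (69/10, 73/40)
  seg 4: right by d2 = 10 → (169/10, 73/40)
  seg 5: down by d6 = 24 → (169/10, -887/40)
  seg 6: up by d10 = 73/10 → (169/10, -119/8)
  seg 7: up by d12 = 73/40 → (169/10, -261/20)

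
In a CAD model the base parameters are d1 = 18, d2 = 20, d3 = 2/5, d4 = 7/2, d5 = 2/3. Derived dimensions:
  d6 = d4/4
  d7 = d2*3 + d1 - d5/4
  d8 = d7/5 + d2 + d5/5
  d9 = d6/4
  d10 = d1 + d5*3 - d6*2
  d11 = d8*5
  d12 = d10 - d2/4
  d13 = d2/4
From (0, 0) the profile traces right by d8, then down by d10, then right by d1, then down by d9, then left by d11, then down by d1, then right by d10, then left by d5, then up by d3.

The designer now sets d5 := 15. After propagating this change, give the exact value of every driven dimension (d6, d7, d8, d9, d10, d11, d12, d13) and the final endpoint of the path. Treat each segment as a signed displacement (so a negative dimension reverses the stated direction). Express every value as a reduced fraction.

Apply edit: d5 := 15
  d6 = d4/4 = 7/8
  d7 = d2*3 + d1 - d5/4 = 297/4
  d8 = d7/5 + d2 + d5/5 = 757/20
  d9 = d6/4 = 7/32
  d10 = d1 + d5*3 - d6*2 = 245/4
  d11 = d8*5 = 757/4
  d12 = d10 - d2/4 = 225/4
  d13 = d2/4 = 5
Walk from origin (0, 0):
  seg 1: right by d8 = 757/20 → (757/20, 0)
  seg 2: down by d10 = 245/4 → (757/20, -245/4)
  seg 3: right by d1 = 18 → (1117/20, -245/4)
  seg 4: down by d9 = 7/32 → (1117/20, -1967/32)
  seg 5: left by d11 = 757/4 → (-667/5, -1967/32)
  seg 6: down by d1 = 18 → (-667/5, -2543/32)
  seg 7: right by d10 = 245/4 → (-1443/20, -2543/32)
  seg 8: left by d5 = 15 → (-1743/20, -2543/32)
  seg 9: up by d3 = 2/5 → (-1743/20, -12651/160)

d6 = 7/8
d7 = 297/4
d8 = 757/20
d9 = 7/32
d10 = 245/4
d11 = 757/4
d12 = 225/4
d13 = 5
endpoint = (-1743/20, -12651/160)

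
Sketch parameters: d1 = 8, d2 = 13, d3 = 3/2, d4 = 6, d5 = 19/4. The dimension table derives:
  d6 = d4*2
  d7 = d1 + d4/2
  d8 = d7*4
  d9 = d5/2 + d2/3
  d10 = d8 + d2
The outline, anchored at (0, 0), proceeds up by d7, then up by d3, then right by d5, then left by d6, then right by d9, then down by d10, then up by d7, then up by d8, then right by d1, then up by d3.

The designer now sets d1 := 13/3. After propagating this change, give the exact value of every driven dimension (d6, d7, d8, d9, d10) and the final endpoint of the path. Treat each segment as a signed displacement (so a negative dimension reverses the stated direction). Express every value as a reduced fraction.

d6 = 12
d7 = 22/3
d8 = 88/3
d9 = 161/24
d10 = 127/3
endpoint = (91/24, 14/3)

Apply edit: d1 := 13/3
  d6 = d4*2 = 12
  d7 = d1 + d4/2 = 22/3
  d8 = d7*4 = 88/3
  d9 = d5/2 + d2/3 = 161/24
  d10 = d8 + d2 = 127/3
Walk from origin (0, 0):
  seg 1: up by d7 = 22/3 → (0, 22/3)
  seg 2: up by d3 = 3/2 → (0, 53/6)
  seg 3: right by d5 = 19/4 → (19/4, 53/6)
  seg 4: left by d6 = 12 → (-29/4, 53/6)
  seg 5: right by d9 = 161/24 → (-13/24, 53/6)
  seg 6: down by d10 = 127/3 → (-13/24, -67/2)
  seg 7: up by d7 = 22/3 → (-13/24, -157/6)
  seg 8: up by d8 = 88/3 → (-13/24, 19/6)
  seg 9: right by d1 = 13/3 → (91/24, 19/6)
  seg 10: up by d3 = 3/2 → (91/24, 14/3)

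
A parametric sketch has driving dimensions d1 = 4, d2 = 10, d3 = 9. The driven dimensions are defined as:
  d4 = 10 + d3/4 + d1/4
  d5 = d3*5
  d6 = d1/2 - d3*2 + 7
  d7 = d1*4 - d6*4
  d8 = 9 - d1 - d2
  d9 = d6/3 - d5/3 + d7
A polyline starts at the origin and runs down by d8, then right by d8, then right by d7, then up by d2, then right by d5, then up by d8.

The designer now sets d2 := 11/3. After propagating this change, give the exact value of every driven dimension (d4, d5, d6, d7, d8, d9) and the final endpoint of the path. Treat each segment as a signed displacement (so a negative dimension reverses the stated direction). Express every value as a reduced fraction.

d4 = 53/4
d5 = 45
d6 = -9
d7 = 52
d8 = 4/3
d9 = 34
endpoint = (295/3, 11/3)

Apply edit: d2 := 11/3
  d4 = 10 + d3/4 + d1/4 = 53/4
  d5 = d3*5 = 45
  d6 = d1/2 - d3*2 + 7 = -9
  d7 = d1*4 - d6*4 = 52
  d8 = 9 - d1 - d2 = 4/3
  d9 = d6/3 - d5/3 + d7 = 34
Walk from origin (0, 0):
  seg 1: down by d8 = 4/3 → (0, -4/3)
  seg 2: right by d8 = 4/3 → (4/3, -4/3)
  seg 3: right by d7 = 52 → (160/3, -4/3)
  seg 4: up by d2 = 11/3 → (160/3, 7/3)
  seg 5: right by d5 = 45 → (295/3, 7/3)
  seg 6: up by d8 = 4/3 → (295/3, 11/3)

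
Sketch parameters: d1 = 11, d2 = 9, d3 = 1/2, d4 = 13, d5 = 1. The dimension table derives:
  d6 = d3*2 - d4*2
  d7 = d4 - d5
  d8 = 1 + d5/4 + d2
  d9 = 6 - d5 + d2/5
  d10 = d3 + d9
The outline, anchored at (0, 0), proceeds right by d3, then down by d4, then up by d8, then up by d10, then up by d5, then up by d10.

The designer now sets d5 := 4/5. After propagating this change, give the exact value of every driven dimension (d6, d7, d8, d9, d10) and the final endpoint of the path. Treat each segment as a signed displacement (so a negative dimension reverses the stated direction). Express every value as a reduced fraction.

d6 = -25
d7 = 61/5
d8 = 51/5
d9 = 7
d10 = 15/2
endpoint = (1/2, 13)

Apply edit: d5 := 4/5
  d6 = d3*2 - d4*2 = -25
  d7 = d4 - d5 = 61/5
  d8 = 1 + d5/4 + d2 = 51/5
  d9 = 6 - d5 + d2/5 = 7
  d10 = d3 + d9 = 15/2
Walk from origin (0, 0):
  seg 1: right by d3 = 1/2 → (1/2, 0)
  seg 2: down by d4 = 13 → (1/2, -13)
  seg 3: up by d8 = 51/5 → (1/2, -14/5)
  seg 4: up by d10 = 15/2 → (1/2, 47/10)
  seg 5: up by d5 = 4/5 → (1/2, 11/2)
  seg 6: up by d10 = 15/2 → (1/2, 13)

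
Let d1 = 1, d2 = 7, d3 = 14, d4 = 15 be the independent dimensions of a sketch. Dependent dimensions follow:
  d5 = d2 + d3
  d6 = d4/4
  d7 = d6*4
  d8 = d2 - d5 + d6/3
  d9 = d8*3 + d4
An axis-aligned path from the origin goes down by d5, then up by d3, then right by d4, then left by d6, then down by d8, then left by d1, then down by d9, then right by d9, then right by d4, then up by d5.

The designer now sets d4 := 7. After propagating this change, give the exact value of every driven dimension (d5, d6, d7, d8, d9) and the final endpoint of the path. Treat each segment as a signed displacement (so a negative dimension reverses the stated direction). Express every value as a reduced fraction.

d5 = 21
d6 = 7/4
d7 = 7
d8 = -161/12
d9 = -133/4
endpoint = (-22, 182/3)

Apply edit: d4 := 7
  d5 = d2 + d3 = 21
  d6 = d4/4 = 7/4
  d7 = d6*4 = 7
  d8 = d2 - d5 + d6/3 = -161/12
  d9 = d8*3 + d4 = -133/4
Walk from origin (0, 0):
  seg 1: down by d5 = 21 → (0, -21)
  seg 2: up by d3 = 14 → (0, -7)
  seg 3: right by d4 = 7 → (7, -7)
  seg 4: left by d6 = 7/4 → (21/4, -7)
  seg 5: down by d8 = -161/12 → (21/4, 77/12)
  seg 6: left by d1 = 1 → (17/4, 77/12)
  seg 7: down by d9 = -133/4 → (17/4, 119/3)
  seg 8: right by d9 = -133/4 → (-29, 119/3)
  seg 9: right by d4 = 7 → (-22, 119/3)
  seg 10: up by d5 = 21 → (-22, 182/3)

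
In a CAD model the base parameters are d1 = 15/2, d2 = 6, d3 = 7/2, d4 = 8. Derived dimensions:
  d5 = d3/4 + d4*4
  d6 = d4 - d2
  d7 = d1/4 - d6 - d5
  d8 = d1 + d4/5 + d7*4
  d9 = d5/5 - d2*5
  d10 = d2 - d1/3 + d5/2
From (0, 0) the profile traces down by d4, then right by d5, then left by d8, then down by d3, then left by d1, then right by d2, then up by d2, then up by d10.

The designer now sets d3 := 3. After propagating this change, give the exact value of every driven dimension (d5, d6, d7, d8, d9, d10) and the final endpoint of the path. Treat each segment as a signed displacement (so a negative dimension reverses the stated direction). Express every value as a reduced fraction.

Apply edit: d3 := 3
  d5 = d3/4 + d4*4 = 131/4
  d6 = d4 - d2 = 2
  d7 = d1/4 - d6 - d5 = -263/8
  d8 = d1 + d4/5 + d7*4 = -612/5
  d9 = d5/5 - d2*5 = -469/20
  d10 = d2 - d1/3 + d5/2 = 159/8
Walk from origin (0, 0):
  seg 1: down by d4 = 8 → (0, -8)
  seg 2: right by d5 = 131/4 → (131/4, -8)
  seg 3: left by d8 = -612/5 → (3103/20, -8)
  seg 4: down by d3 = 3 → (3103/20, -11)
  seg 5: left by d1 = 15/2 → (2953/20, -11)
  seg 6: right by d2 = 6 → (3073/20, -11)
  seg 7: up by d2 = 6 → (3073/20, -5)
  seg 8: up by d10 = 159/8 → (3073/20, 119/8)

d5 = 131/4
d6 = 2
d7 = -263/8
d8 = -612/5
d9 = -469/20
d10 = 159/8
endpoint = (3073/20, 119/8)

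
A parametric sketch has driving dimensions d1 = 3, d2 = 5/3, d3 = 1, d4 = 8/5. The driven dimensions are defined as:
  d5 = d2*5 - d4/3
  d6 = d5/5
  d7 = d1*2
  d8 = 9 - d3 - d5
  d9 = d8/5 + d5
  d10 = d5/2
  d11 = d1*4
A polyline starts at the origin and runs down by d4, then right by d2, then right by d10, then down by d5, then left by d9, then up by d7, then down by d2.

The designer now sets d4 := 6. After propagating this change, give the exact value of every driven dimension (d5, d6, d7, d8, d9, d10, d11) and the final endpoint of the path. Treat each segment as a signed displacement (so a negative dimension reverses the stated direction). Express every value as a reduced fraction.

d5 = 19/3
d6 = 19/15
d7 = 6
d8 = 5/3
d9 = 20/3
d10 = 19/6
d11 = 12
endpoint = (-11/6, -8)

Apply edit: d4 := 6
  d5 = d2*5 - d4/3 = 19/3
  d6 = d5/5 = 19/15
  d7 = d1*2 = 6
  d8 = 9 - d3 - d5 = 5/3
  d9 = d8/5 + d5 = 20/3
  d10 = d5/2 = 19/6
  d11 = d1*4 = 12
Walk from origin (0, 0):
  seg 1: down by d4 = 6 → (0, -6)
  seg 2: right by d2 = 5/3 → (5/3, -6)
  seg 3: right by d10 = 19/6 → (29/6, -6)
  seg 4: down by d5 = 19/3 → (29/6, -37/3)
  seg 5: left by d9 = 20/3 → (-11/6, -37/3)
  seg 6: up by d7 = 6 → (-11/6, -19/3)
  seg 7: down by d2 = 5/3 → (-11/6, -8)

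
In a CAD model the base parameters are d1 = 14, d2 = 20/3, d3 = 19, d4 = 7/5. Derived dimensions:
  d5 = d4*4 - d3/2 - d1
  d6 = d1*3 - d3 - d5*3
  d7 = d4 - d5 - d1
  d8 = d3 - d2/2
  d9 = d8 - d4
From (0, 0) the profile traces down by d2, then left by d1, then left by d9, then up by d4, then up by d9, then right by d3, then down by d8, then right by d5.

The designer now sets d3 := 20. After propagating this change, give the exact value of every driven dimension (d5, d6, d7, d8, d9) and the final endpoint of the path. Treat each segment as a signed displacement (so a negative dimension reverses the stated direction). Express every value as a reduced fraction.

d5 = -92/5
d6 = 386/5
d7 = 29/5
d8 = 50/3
d9 = 229/15
endpoint = (-83/3, -20/3)

Apply edit: d3 := 20
  d5 = d4*4 - d3/2 - d1 = -92/5
  d6 = d1*3 - d3 - d5*3 = 386/5
  d7 = d4 - d5 - d1 = 29/5
  d8 = d3 - d2/2 = 50/3
  d9 = d8 - d4 = 229/15
Walk from origin (0, 0):
  seg 1: down by d2 = 20/3 → (0, -20/3)
  seg 2: left by d1 = 14 → (-14, -20/3)
  seg 3: left by d9 = 229/15 → (-439/15, -20/3)
  seg 4: up by d4 = 7/5 → (-439/15, -79/15)
  seg 5: up by d9 = 229/15 → (-439/15, 10)
  seg 6: right by d3 = 20 → (-139/15, 10)
  seg 7: down by d8 = 50/3 → (-139/15, -20/3)
  seg 8: right by d5 = -92/5 → (-83/3, -20/3)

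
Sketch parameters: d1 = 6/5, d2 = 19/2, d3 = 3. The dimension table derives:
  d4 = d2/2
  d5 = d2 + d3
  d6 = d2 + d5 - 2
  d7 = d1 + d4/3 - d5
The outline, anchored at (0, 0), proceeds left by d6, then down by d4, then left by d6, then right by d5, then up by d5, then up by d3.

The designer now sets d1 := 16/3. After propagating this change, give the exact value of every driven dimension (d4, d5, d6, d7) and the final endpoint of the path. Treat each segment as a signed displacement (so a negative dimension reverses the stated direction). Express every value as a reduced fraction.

d4 = 19/4
d5 = 25/2
d6 = 20
d7 = -67/12
endpoint = (-55/2, 43/4)

Apply edit: d1 := 16/3
  d4 = d2/2 = 19/4
  d5 = d2 + d3 = 25/2
  d6 = d2 + d5 - 2 = 20
  d7 = d1 + d4/3 - d5 = -67/12
Walk from origin (0, 0):
  seg 1: left by d6 = 20 → (-20, 0)
  seg 2: down by d4 = 19/4 → (-20, -19/4)
  seg 3: left by d6 = 20 → (-40, -19/4)
  seg 4: right by d5 = 25/2 → (-55/2, -19/4)
  seg 5: up by d5 = 25/2 → (-55/2, 31/4)
  seg 6: up by d3 = 3 → (-55/2, 43/4)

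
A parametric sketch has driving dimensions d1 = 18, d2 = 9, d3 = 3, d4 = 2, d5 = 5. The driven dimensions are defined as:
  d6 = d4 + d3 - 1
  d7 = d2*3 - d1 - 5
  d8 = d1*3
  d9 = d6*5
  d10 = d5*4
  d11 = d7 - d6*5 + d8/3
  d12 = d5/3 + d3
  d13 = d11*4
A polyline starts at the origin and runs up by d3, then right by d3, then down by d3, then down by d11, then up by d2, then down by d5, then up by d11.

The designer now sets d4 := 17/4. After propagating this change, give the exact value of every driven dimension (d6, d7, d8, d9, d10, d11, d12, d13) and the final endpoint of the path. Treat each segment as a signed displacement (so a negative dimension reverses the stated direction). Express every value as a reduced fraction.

d6 = 25/4
d7 = 4
d8 = 54
d9 = 125/4
d10 = 20
d11 = -37/4
d12 = 14/3
d13 = -37
endpoint = (3, 4)

Apply edit: d4 := 17/4
  d6 = d4 + d3 - 1 = 25/4
  d7 = d2*3 - d1 - 5 = 4
  d8 = d1*3 = 54
  d9 = d6*5 = 125/4
  d10 = d5*4 = 20
  d11 = d7 - d6*5 + d8/3 = -37/4
  d12 = d5/3 + d3 = 14/3
  d13 = d11*4 = -37
Walk from origin (0, 0):
  seg 1: up by d3 = 3 → (0, 3)
  seg 2: right by d3 = 3 → (3, 3)
  seg 3: down by d3 = 3 → (3, 0)
  seg 4: down by d11 = -37/4 → (3, 37/4)
  seg 5: up by d2 = 9 → (3, 73/4)
  seg 6: down by d5 = 5 → (3, 53/4)
  seg 7: up by d11 = -37/4 → (3, 4)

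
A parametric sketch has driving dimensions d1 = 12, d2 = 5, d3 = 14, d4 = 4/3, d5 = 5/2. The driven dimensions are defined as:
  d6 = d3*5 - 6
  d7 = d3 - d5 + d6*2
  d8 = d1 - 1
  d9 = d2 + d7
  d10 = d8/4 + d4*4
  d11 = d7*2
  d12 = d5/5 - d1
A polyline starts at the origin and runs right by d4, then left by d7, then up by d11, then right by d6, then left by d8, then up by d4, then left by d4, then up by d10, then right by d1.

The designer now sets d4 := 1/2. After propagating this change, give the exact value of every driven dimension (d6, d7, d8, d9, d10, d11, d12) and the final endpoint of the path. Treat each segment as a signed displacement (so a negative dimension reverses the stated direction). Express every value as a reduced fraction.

d6 = 64
d7 = 279/2
d8 = 11
d9 = 289/2
d10 = 19/4
d11 = 279
d12 = -23/2
endpoint = (-149/2, 1137/4)

Apply edit: d4 := 1/2
  d6 = d3*5 - 6 = 64
  d7 = d3 - d5 + d6*2 = 279/2
  d8 = d1 - 1 = 11
  d9 = d2 + d7 = 289/2
  d10 = d8/4 + d4*4 = 19/4
  d11 = d7*2 = 279
  d12 = d5/5 - d1 = -23/2
Walk from origin (0, 0):
  seg 1: right by d4 = 1/2 → (1/2, 0)
  seg 2: left by d7 = 279/2 → (-139, 0)
  seg 3: up by d11 = 279 → (-139, 279)
  seg 4: right by d6 = 64 → (-75, 279)
  seg 5: left by d8 = 11 → (-86, 279)
  seg 6: up by d4 = 1/2 → (-86, 559/2)
  seg 7: left by d4 = 1/2 → (-173/2, 559/2)
  seg 8: up by d10 = 19/4 → (-173/2, 1137/4)
  seg 9: right by d1 = 12 → (-149/2, 1137/4)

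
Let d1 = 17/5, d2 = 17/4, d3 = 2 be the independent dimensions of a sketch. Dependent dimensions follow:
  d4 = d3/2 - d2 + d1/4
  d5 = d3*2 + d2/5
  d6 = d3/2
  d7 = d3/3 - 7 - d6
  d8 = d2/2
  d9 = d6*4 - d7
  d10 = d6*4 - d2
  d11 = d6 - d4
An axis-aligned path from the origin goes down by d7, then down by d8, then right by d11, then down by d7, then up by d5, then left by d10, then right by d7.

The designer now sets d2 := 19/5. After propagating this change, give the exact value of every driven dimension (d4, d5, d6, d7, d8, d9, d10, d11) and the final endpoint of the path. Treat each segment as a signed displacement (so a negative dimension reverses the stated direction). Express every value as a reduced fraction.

Apply edit: d2 := 19/5
  d4 = d3/2 - d2 + d1/4 = -39/20
  d5 = d3*2 + d2/5 = 119/25
  d6 = d3/2 = 1
  d7 = d3/3 - 7 - d6 = -22/3
  d8 = d2/2 = 19/10
  d9 = d6*4 - d7 = 34/3
  d10 = d6*4 - d2 = 1/5
  d11 = d6 - d4 = 59/20
Walk from origin (0, 0):
  seg 1: down by d7 = -22/3 → (0, 22/3)
  seg 2: down by d8 = 19/10 → (0, 163/30)
  seg 3: right by d11 = 59/20 → (59/20, 163/30)
  seg 4: down by d7 = -22/3 → (59/20, 383/30)
  seg 5: up by d5 = 119/25 → (59/20, 2629/150)
  seg 6: left by d10 = 1/5 → (11/4, 2629/150)
  seg 7: right by d7 = -22/3 → (-55/12, 2629/150)

d4 = -39/20
d5 = 119/25
d6 = 1
d7 = -22/3
d8 = 19/10
d9 = 34/3
d10 = 1/5
d11 = 59/20
endpoint = (-55/12, 2629/150)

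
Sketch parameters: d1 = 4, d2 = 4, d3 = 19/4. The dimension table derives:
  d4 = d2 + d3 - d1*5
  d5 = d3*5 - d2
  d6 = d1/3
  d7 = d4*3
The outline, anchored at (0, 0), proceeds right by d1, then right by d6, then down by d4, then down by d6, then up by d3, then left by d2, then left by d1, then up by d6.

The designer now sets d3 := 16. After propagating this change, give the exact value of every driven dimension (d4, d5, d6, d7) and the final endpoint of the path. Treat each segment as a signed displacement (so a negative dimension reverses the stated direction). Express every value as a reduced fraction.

Apply edit: d3 := 16
  d4 = d2 + d3 - d1*5 = 0
  d5 = d3*5 - d2 = 76
  d6 = d1/3 = 4/3
  d7 = d4*3 = 0
Walk from origin (0, 0):
  seg 1: right by d1 = 4 → (4, 0)
  seg 2: right by d6 = 4/3 → (16/3, 0)
  seg 3: down by d4 = 0 → (16/3, 0)
  seg 4: down by d6 = 4/3 → (16/3, -4/3)
  seg 5: up by d3 = 16 → (16/3, 44/3)
  seg 6: left by d2 = 4 → (4/3, 44/3)
  seg 7: left by d1 = 4 → (-8/3, 44/3)
  seg 8: up by d6 = 4/3 → (-8/3, 16)

d4 = 0
d5 = 76
d6 = 4/3
d7 = 0
endpoint = (-8/3, 16)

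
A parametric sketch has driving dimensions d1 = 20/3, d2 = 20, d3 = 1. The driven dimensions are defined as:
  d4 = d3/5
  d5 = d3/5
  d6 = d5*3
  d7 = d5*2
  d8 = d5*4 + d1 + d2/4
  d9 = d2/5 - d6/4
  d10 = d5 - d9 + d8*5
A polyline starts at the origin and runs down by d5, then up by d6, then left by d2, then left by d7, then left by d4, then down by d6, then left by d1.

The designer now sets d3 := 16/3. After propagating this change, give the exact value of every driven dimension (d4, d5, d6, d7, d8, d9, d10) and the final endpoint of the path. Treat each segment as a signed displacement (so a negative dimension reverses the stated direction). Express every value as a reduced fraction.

Apply edit: d3 := 16/3
  d4 = d3/5 = 16/15
  d5 = d3/5 = 16/15
  d6 = d5*3 = 16/5
  d7 = d5*2 = 32/15
  d8 = d5*4 + d1 + d2/4 = 239/15
  d9 = d2/5 - d6/4 = 16/5
  d10 = d5 - d9 + d8*5 = 1163/15
Walk from origin (0, 0):
  seg 1: down by d5 = 16/15 → (0, -16/15)
  seg 2: up by d6 = 16/5 → (0, 32/15)
  seg 3: left by d2 = 20 → (-20, 32/15)
  seg 4: left by d7 = 32/15 → (-332/15, 32/15)
  seg 5: left by d4 = 16/15 → (-116/5, 32/15)
  seg 6: down by d6 = 16/5 → (-116/5, -16/15)
  seg 7: left by d1 = 20/3 → (-448/15, -16/15)

d4 = 16/15
d5 = 16/15
d6 = 16/5
d7 = 32/15
d8 = 239/15
d9 = 16/5
d10 = 1163/15
endpoint = (-448/15, -16/15)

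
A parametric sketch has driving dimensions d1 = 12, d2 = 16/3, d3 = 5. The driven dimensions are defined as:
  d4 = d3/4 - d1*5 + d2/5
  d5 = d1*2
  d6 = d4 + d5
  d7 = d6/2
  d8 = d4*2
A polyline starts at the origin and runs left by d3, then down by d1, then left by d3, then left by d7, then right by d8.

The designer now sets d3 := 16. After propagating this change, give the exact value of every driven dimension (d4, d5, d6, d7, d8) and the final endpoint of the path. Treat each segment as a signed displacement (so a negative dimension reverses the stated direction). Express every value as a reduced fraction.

d4 = -824/15
d5 = 24
d6 = -464/15
d7 = -232/15
d8 = -1648/15
endpoint = (-632/5, -12)

Apply edit: d3 := 16
  d4 = d3/4 - d1*5 + d2/5 = -824/15
  d5 = d1*2 = 24
  d6 = d4 + d5 = -464/15
  d7 = d6/2 = -232/15
  d8 = d4*2 = -1648/15
Walk from origin (0, 0):
  seg 1: left by d3 = 16 → (-16, 0)
  seg 2: down by d1 = 12 → (-16, -12)
  seg 3: left by d3 = 16 → (-32, -12)
  seg 4: left by d7 = -232/15 → (-248/15, -12)
  seg 5: right by d8 = -1648/15 → (-632/5, -12)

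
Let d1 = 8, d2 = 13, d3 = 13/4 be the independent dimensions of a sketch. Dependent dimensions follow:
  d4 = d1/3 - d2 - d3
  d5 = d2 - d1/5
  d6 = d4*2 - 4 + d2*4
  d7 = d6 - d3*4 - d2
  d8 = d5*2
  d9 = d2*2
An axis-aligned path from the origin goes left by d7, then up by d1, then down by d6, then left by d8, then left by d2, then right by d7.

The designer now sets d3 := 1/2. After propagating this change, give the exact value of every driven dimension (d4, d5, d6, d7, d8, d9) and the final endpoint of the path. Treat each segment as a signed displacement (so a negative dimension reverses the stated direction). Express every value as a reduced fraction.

Apply edit: d3 := 1/2
  d4 = d1/3 - d2 - d3 = -65/6
  d5 = d2 - d1/5 = 57/5
  d6 = d4*2 - 4 + d2*4 = 79/3
  d7 = d6 - d3*4 - d2 = 34/3
  d8 = d5*2 = 114/5
  d9 = d2*2 = 26
Walk from origin (0, 0):
  seg 1: left by d7 = 34/3 → (-34/3, 0)
  seg 2: up by d1 = 8 → (-34/3, 8)
  seg 3: down by d6 = 79/3 → (-34/3, -55/3)
  seg 4: left by d8 = 114/5 → (-512/15, -55/3)
  seg 5: left by d2 = 13 → (-707/15, -55/3)
  seg 6: right by d7 = 34/3 → (-179/5, -55/3)

d4 = -65/6
d5 = 57/5
d6 = 79/3
d7 = 34/3
d8 = 114/5
d9 = 26
endpoint = (-179/5, -55/3)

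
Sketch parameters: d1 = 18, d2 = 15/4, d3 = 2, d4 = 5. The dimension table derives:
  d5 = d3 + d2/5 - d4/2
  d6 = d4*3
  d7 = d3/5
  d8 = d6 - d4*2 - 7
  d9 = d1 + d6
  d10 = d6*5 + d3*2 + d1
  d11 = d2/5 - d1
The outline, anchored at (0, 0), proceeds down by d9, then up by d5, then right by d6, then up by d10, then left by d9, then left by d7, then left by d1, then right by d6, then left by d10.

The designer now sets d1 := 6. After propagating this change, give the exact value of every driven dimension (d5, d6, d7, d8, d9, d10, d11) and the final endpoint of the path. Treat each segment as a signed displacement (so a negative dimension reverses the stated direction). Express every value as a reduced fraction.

Apply edit: d1 := 6
  d5 = d3 + d2/5 - d4/2 = 1/4
  d6 = d4*3 = 15
  d7 = d3/5 = 2/5
  d8 = d6 - d4*2 - 7 = -2
  d9 = d1 + d6 = 21
  d10 = d6*5 + d3*2 + d1 = 85
  d11 = d2/5 - d1 = -21/4
Walk from origin (0, 0):
  seg 1: down by d9 = 21 → (0, -21)
  seg 2: up by d5 = 1/4 → (0, -83/4)
  seg 3: right by d6 = 15 → (15, -83/4)
  seg 4: up by d10 = 85 → (15, 257/4)
  seg 5: left by d9 = 21 → (-6, 257/4)
  seg 6: left by d7 = 2/5 → (-32/5, 257/4)
  seg 7: left by d1 = 6 → (-62/5, 257/4)
  seg 8: right by d6 = 15 → (13/5, 257/4)
  seg 9: left by d10 = 85 → (-412/5, 257/4)

d5 = 1/4
d6 = 15
d7 = 2/5
d8 = -2
d9 = 21
d10 = 85
d11 = -21/4
endpoint = (-412/5, 257/4)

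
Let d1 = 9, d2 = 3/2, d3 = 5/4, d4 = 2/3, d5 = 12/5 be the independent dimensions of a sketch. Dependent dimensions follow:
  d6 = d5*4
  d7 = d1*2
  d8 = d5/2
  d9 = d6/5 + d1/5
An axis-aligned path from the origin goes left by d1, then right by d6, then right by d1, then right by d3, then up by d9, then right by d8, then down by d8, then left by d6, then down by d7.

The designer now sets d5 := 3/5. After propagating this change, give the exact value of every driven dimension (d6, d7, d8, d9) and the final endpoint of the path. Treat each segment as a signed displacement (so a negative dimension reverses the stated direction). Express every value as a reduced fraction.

d6 = 12/5
d7 = 18
d8 = 3/10
d9 = 57/25
endpoint = (31/20, -801/50)

Apply edit: d5 := 3/5
  d6 = d5*4 = 12/5
  d7 = d1*2 = 18
  d8 = d5/2 = 3/10
  d9 = d6/5 + d1/5 = 57/25
Walk from origin (0, 0):
  seg 1: left by d1 = 9 → (-9, 0)
  seg 2: right by d6 = 12/5 → (-33/5, 0)
  seg 3: right by d1 = 9 → (12/5, 0)
  seg 4: right by d3 = 5/4 → (73/20, 0)
  seg 5: up by d9 = 57/25 → (73/20, 57/25)
  seg 6: right by d8 = 3/10 → (79/20, 57/25)
  seg 7: down by d8 = 3/10 → (79/20, 99/50)
  seg 8: left by d6 = 12/5 → (31/20, 99/50)
  seg 9: down by d7 = 18 → (31/20, -801/50)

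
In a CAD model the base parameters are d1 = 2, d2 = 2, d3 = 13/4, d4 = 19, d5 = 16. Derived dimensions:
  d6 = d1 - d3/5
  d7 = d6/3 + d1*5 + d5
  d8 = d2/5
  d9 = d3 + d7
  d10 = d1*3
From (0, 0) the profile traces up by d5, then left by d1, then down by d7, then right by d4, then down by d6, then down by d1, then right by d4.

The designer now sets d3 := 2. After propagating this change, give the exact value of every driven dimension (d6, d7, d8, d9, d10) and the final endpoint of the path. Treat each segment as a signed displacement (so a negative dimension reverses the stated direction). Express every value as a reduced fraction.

d6 = 8/5
d7 = 398/15
d8 = 2/5
d9 = 428/15
d10 = 6
endpoint = (36, -212/15)

Apply edit: d3 := 2
  d6 = d1 - d3/5 = 8/5
  d7 = d6/3 + d1*5 + d5 = 398/15
  d8 = d2/5 = 2/5
  d9 = d3 + d7 = 428/15
  d10 = d1*3 = 6
Walk from origin (0, 0):
  seg 1: up by d5 = 16 → (0, 16)
  seg 2: left by d1 = 2 → (-2, 16)
  seg 3: down by d7 = 398/15 → (-2, -158/15)
  seg 4: right by d4 = 19 → (17, -158/15)
  seg 5: down by d6 = 8/5 → (17, -182/15)
  seg 6: down by d1 = 2 → (17, -212/15)
  seg 7: right by d4 = 19 → (36, -212/15)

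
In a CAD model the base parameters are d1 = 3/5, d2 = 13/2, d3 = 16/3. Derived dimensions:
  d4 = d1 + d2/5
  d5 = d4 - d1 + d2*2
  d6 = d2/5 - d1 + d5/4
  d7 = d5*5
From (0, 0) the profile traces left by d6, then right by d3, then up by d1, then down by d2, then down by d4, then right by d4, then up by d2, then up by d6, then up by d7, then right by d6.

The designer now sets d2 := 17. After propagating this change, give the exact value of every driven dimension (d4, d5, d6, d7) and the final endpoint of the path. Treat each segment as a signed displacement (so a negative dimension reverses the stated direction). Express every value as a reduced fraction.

d4 = 4
d5 = 187/5
d6 = 243/20
d7 = 187
endpoint = (28/3, 783/4)

Apply edit: d2 := 17
  d4 = d1 + d2/5 = 4
  d5 = d4 - d1 + d2*2 = 187/5
  d6 = d2/5 - d1 + d5/4 = 243/20
  d7 = d5*5 = 187
Walk from origin (0, 0):
  seg 1: left by d6 = 243/20 → (-243/20, 0)
  seg 2: right by d3 = 16/3 → (-409/60, 0)
  seg 3: up by d1 = 3/5 → (-409/60, 3/5)
  seg 4: down by d2 = 17 → (-409/60, -82/5)
  seg 5: down by d4 = 4 → (-409/60, -102/5)
  seg 6: right by d4 = 4 → (-169/60, -102/5)
  seg 7: up by d2 = 17 → (-169/60, -17/5)
  seg 8: up by d6 = 243/20 → (-169/60, 35/4)
  seg 9: up by d7 = 187 → (-169/60, 783/4)
  seg 10: right by d6 = 243/20 → (28/3, 783/4)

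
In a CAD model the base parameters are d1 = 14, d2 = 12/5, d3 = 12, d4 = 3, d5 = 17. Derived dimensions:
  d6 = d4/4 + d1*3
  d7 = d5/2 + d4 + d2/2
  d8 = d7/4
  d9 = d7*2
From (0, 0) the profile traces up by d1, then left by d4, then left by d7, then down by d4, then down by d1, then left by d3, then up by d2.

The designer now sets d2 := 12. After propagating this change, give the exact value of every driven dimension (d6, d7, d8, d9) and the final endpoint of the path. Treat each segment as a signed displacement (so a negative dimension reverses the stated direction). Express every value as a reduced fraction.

Apply edit: d2 := 12
  d6 = d4/4 + d1*3 = 171/4
  d7 = d5/2 + d4 + d2/2 = 35/2
  d8 = d7/4 = 35/8
  d9 = d7*2 = 35
Walk from origin (0, 0):
  seg 1: up by d1 = 14 → (0, 14)
  seg 2: left by d4 = 3 → (-3, 14)
  seg 3: left by d7 = 35/2 → (-41/2, 14)
  seg 4: down by d4 = 3 → (-41/2, 11)
  seg 5: down by d1 = 14 → (-41/2, -3)
  seg 6: left by d3 = 12 → (-65/2, -3)
  seg 7: up by d2 = 12 → (-65/2, 9)

d6 = 171/4
d7 = 35/2
d8 = 35/8
d9 = 35
endpoint = (-65/2, 9)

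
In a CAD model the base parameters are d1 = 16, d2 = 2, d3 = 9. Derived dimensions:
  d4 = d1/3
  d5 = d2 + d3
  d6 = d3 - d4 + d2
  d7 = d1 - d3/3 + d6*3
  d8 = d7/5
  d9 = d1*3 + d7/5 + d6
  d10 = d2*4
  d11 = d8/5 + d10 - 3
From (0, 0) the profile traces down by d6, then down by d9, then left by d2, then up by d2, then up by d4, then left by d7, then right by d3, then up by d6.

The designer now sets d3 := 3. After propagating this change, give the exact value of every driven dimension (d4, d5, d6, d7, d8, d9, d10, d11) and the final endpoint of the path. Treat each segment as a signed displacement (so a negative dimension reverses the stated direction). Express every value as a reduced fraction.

d4 = 16/3
d5 = 5
d6 = -1/3
d7 = 14
d8 = 14/5
d9 = 757/15
d10 = 8
d11 = 139/25
endpoint = (-13, -647/15)

Apply edit: d3 := 3
  d4 = d1/3 = 16/3
  d5 = d2 + d3 = 5
  d6 = d3 - d4 + d2 = -1/3
  d7 = d1 - d3/3 + d6*3 = 14
  d8 = d7/5 = 14/5
  d9 = d1*3 + d7/5 + d6 = 757/15
  d10 = d2*4 = 8
  d11 = d8/5 + d10 - 3 = 139/25
Walk from origin (0, 0):
  seg 1: down by d6 = -1/3 → (0, 1/3)
  seg 2: down by d9 = 757/15 → (0, -752/15)
  seg 3: left by d2 = 2 → (-2, -752/15)
  seg 4: up by d2 = 2 → (-2, -722/15)
  seg 5: up by d4 = 16/3 → (-2, -214/5)
  seg 6: left by d7 = 14 → (-16, -214/5)
  seg 7: right by d3 = 3 → (-13, -214/5)
  seg 8: up by d6 = -1/3 → (-13, -647/15)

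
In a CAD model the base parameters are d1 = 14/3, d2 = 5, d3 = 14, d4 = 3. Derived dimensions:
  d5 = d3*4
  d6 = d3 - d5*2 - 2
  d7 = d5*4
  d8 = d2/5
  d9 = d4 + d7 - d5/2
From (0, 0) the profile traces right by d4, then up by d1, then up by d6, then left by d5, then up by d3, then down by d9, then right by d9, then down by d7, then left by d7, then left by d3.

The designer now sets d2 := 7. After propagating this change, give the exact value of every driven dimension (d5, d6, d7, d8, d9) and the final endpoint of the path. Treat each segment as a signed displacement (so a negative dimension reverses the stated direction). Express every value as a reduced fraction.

d5 = 56
d6 = -100
d7 = 224
d8 = 7/5
d9 = 199
endpoint = (-92, -1513/3)

Apply edit: d2 := 7
  d5 = d3*4 = 56
  d6 = d3 - d5*2 - 2 = -100
  d7 = d5*4 = 224
  d8 = d2/5 = 7/5
  d9 = d4 + d7 - d5/2 = 199
Walk from origin (0, 0):
  seg 1: right by d4 = 3 → (3, 0)
  seg 2: up by d1 = 14/3 → (3, 14/3)
  seg 3: up by d6 = -100 → (3, -286/3)
  seg 4: left by d5 = 56 → (-53, -286/3)
  seg 5: up by d3 = 14 → (-53, -244/3)
  seg 6: down by d9 = 199 → (-53, -841/3)
  seg 7: right by d9 = 199 → (146, -841/3)
  seg 8: down by d7 = 224 → (146, -1513/3)
  seg 9: left by d7 = 224 → (-78, -1513/3)
  seg 10: left by d3 = 14 → (-92, -1513/3)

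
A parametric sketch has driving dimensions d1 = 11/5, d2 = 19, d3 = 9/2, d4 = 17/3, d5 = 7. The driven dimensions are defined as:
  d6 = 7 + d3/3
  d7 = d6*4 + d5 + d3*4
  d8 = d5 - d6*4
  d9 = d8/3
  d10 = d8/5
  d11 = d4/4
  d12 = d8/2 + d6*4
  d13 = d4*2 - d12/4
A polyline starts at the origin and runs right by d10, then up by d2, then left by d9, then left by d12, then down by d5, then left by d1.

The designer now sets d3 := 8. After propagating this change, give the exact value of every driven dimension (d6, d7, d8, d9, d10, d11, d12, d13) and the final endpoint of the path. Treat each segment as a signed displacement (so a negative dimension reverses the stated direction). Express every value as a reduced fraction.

d6 = 29/3
d7 = 233/3
d8 = -95/3
d9 = -95/9
d10 = -19/3
d11 = 17/12
d12 = 137/6
d13 = 45/8
endpoint = (-1873/90, 12)

Apply edit: d3 := 8
  d6 = 7 + d3/3 = 29/3
  d7 = d6*4 + d5 + d3*4 = 233/3
  d8 = d5 - d6*4 = -95/3
  d9 = d8/3 = -95/9
  d10 = d8/5 = -19/3
  d11 = d4/4 = 17/12
  d12 = d8/2 + d6*4 = 137/6
  d13 = d4*2 - d12/4 = 45/8
Walk from origin (0, 0):
  seg 1: right by d10 = -19/3 → (-19/3, 0)
  seg 2: up by d2 = 19 → (-19/3, 19)
  seg 3: left by d9 = -95/9 → (38/9, 19)
  seg 4: left by d12 = 137/6 → (-335/18, 19)
  seg 5: down by d5 = 7 → (-335/18, 12)
  seg 6: left by d1 = 11/5 → (-1873/90, 12)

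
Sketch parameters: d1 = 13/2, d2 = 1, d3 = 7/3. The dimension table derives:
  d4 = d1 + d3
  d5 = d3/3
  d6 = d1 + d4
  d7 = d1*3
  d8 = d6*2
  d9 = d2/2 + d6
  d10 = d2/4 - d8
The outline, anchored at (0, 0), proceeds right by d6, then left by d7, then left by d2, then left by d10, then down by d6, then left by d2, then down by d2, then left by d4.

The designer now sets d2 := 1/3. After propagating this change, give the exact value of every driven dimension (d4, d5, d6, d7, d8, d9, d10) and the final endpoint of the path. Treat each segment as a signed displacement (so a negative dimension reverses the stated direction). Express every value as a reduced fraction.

Apply edit: d2 := 1/3
  d4 = d1 + d3 = 53/6
  d5 = d3/3 = 7/9
  d6 = d1 + d4 = 46/3
  d7 = d1*3 = 39/2
  d8 = d6*2 = 92/3
  d9 = d2/2 + d6 = 31/2
  d10 = d2/4 - d8 = -367/12
Walk from origin (0, 0):
  seg 1: right by d6 = 46/3 → (46/3, 0)
  seg 2: left by d7 = 39/2 → (-25/6, 0)
  seg 3: left by d2 = 1/3 → (-9/2, 0)
  seg 4: left by d10 = -367/12 → (313/12, 0)
  seg 5: down by d6 = 46/3 → (313/12, -46/3)
  seg 6: left by d2 = 1/3 → (103/4, -46/3)
  seg 7: down by d2 = 1/3 → (103/4, -47/3)
  seg 8: left by d4 = 53/6 → (203/12, -47/3)

d4 = 53/6
d5 = 7/9
d6 = 46/3
d7 = 39/2
d8 = 92/3
d9 = 31/2
d10 = -367/12
endpoint = (203/12, -47/3)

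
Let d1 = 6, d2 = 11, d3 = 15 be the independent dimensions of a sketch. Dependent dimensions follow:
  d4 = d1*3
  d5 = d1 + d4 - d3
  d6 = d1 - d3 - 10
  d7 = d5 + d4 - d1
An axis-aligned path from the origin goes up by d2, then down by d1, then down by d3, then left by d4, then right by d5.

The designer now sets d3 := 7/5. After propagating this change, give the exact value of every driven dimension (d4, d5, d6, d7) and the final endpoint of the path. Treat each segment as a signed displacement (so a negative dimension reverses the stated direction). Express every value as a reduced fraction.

Apply edit: d3 := 7/5
  d4 = d1*3 = 18
  d5 = d1 + d4 - d3 = 113/5
  d6 = d1 - d3 - 10 = -27/5
  d7 = d5 + d4 - d1 = 173/5
Walk from origin (0, 0):
  seg 1: up by d2 = 11 → (0, 11)
  seg 2: down by d1 = 6 → (0, 5)
  seg 3: down by d3 = 7/5 → (0, 18/5)
  seg 4: left by d4 = 18 → (-18, 18/5)
  seg 5: right by d5 = 113/5 → (23/5, 18/5)

d4 = 18
d5 = 113/5
d6 = -27/5
d7 = 173/5
endpoint = (23/5, 18/5)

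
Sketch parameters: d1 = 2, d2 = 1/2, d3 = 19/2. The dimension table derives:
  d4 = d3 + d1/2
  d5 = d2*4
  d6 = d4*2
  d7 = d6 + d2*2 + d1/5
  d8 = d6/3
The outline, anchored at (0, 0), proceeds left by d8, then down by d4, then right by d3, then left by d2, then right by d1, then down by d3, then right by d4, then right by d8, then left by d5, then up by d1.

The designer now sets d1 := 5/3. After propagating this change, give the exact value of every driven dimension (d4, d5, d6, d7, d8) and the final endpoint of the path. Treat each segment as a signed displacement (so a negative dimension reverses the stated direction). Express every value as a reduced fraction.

Apply edit: d1 := 5/3
  d4 = d3 + d1/2 = 31/3
  d5 = d2*4 = 2
  d6 = d4*2 = 62/3
  d7 = d6 + d2*2 + d1/5 = 22
  d8 = d6/3 = 62/9
Walk from origin (0, 0):
  seg 1: left by d8 = 62/9 → (-62/9, 0)
  seg 2: down by d4 = 31/3 → (-62/9, -31/3)
  seg 3: right by d3 = 19/2 → (47/18, -31/3)
  seg 4: left by d2 = 1/2 → (19/9, -31/3)
  seg 5: right by d1 = 5/3 → (34/9, -31/3)
  seg 6: down by d3 = 19/2 → (34/9, -119/6)
  seg 7: right by d4 = 31/3 → (127/9, -119/6)
  seg 8: right by d8 = 62/9 → (21, -119/6)
  seg 9: left by d5 = 2 → (19, -119/6)
  seg 10: up by d1 = 5/3 → (19, -109/6)

d4 = 31/3
d5 = 2
d6 = 62/3
d7 = 22
d8 = 62/9
endpoint = (19, -109/6)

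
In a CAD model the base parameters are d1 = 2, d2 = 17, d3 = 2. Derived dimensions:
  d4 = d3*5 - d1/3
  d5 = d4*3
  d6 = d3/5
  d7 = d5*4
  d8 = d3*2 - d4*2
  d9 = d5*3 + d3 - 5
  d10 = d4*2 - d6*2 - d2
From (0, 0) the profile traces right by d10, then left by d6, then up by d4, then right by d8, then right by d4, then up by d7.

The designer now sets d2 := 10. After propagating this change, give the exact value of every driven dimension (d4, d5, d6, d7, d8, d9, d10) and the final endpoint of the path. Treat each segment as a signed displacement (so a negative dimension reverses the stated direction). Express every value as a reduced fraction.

d4 = 28/3
d5 = 28
d6 = 2/5
d7 = 112
d8 = -44/3
d9 = 81
d10 = 118/15
endpoint = (32/15, 364/3)

Apply edit: d2 := 10
  d4 = d3*5 - d1/3 = 28/3
  d5 = d4*3 = 28
  d6 = d3/5 = 2/5
  d7 = d5*4 = 112
  d8 = d3*2 - d4*2 = -44/3
  d9 = d5*3 + d3 - 5 = 81
  d10 = d4*2 - d6*2 - d2 = 118/15
Walk from origin (0, 0):
  seg 1: right by d10 = 118/15 → (118/15, 0)
  seg 2: left by d6 = 2/5 → (112/15, 0)
  seg 3: up by d4 = 28/3 → (112/15, 28/3)
  seg 4: right by d8 = -44/3 → (-36/5, 28/3)
  seg 5: right by d4 = 28/3 → (32/15, 28/3)
  seg 6: up by d7 = 112 → (32/15, 364/3)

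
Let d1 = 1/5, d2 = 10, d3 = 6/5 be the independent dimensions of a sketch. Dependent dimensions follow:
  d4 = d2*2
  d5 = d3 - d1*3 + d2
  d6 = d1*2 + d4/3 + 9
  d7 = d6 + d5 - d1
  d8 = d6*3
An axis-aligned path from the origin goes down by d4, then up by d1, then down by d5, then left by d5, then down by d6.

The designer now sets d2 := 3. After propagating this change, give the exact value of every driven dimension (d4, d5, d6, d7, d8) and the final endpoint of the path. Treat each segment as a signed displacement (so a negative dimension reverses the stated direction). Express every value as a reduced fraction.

d4 = 6
d5 = 18/5
d6 = 57/5
d7 = 74/5
d8 = 171/5
endpoint = (-18/5, -104/5)

Apply edit: d2 := 3
  d4 = d2*2 = 6
  d5 = d3 - d1*3 + d2 = 18/5
  d6 = d1*2 + d4/3 + 9 = 57/5
  d7 = d6 + d5 - d1 = 74/5
  d8 = d6*3 = 171/5
Walk from origin (0, 0):
  seg 1: down by d4 = 6 → (0, -6)
  seg 2: up by d1 = 1/5 → (0, -29/5)
  seg 3: down by d5 = 18/5 → (0, -47/5)
  seg 4: left by d5 = 18/5 → (-18/5, -47/5)
  seg 5: down by d6 = 57/5 → (-18/5, -104/5)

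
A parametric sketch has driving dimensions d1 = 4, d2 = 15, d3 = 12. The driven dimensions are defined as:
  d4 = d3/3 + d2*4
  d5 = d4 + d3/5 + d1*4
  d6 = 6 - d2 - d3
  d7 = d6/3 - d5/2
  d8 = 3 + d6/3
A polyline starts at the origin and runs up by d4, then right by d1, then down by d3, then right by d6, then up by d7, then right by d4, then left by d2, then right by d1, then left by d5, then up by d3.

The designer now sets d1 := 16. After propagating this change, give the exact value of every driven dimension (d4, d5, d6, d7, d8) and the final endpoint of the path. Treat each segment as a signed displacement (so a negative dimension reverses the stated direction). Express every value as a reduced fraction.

Apply edit: d1 := 16
  d4 = d3/3 + d2*4 = 64
  d5 = d4 + d3/5 + d1*4 = 652/5
  d6 = 6 - d2 - d3 = -21
  d7 = d6/3 - d5/2 = -361/5
  d8 = 3 + d6/3 = -4
Walk from origin (0, 0):
  seg 1: up by d4 = 64 → (0, 64)
  seg 2: right by d1 = 16 → (16, 64)
  seg 3: down by d3 = 12 → (16, 52)
  seg 4: right by d6 = -21 → (-5, 52)
  seg 5: up by d7 = -361/5 → (-5, -101/5)
  seg 6: right by d4 = 64 → (59, -101/5)
  seg 7: left by d2 = 15 → (44, -101/5)
  seg 8: right by d1 = 16 → (60, -101/5)
  seg 9: left by d5 = 652/5 → (-352/5, -101/5)
  seg 10: up by d3 = 12 → (-352/5, -41/5)

d4 = 64
d5 = 652/5
d6 = -21
d7 = -361/5
d8 = -4
endpoint = (-352/5, -41/5)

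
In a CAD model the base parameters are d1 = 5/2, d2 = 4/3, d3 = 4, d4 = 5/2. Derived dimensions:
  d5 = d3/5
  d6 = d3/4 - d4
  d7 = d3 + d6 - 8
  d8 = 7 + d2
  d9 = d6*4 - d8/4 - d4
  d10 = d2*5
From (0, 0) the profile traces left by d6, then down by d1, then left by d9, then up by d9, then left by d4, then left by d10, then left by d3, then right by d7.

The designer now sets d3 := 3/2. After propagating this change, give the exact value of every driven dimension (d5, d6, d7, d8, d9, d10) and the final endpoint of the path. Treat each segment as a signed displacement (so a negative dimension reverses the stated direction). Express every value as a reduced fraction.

d5 = 3/10
d6 = -17/8
d7 = -69/8
d8 = 25/3
d9 = -157/12
d10 = 20/3
endpoint = (-49/12, -187/12)

Apply edit: d3 := 3/2
  d5 = d3/5 = 3/10
  d6 = d3/4 - d4 = -17/8
  d7 = d3 + d6 - 8 = -69/8
  d8 = 7 + d2 = 25/3
  d9 = d6*4 - d8/4 - d4 = -157/12
  d10 = d2*5 = 20/3
Walk from origin (0, 0):
  seg 1: left by d6 = -17/8 → (17/8, 0)
  seg 2: down by d1 = 5/2 → (17/8, -5/2)
  seg 3: left by d9 = -157/12 → (365/24, -5/2)
  seg 4: up by d9 = -157/12 → (365/24, -187/12)
  seg 5: left by d4 = 5/2 → (305/24, -187/12)
  seg 6: left by d10 = 20/3 → (145/24, -187/12)
  seg 7: left by d3 = 3/2 → (109/24, -187/12)
  seg 8: right by d7 = -69/8 → (-49/12, -187/12)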